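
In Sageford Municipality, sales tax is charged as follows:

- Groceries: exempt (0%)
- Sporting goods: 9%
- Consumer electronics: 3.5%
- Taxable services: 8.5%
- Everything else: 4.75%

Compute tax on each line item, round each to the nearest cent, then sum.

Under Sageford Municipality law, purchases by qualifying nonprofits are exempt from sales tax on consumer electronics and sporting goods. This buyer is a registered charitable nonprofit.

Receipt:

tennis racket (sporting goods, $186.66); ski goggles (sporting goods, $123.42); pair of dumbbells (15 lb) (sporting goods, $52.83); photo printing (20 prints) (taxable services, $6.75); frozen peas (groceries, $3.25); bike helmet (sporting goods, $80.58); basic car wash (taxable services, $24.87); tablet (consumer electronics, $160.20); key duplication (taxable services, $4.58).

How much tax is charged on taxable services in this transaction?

Photo printing (20 prints) $6.75: taxable services → 8.5% → $0.57
Basic car wash $24.87: taxable services → 8.5% → $2.11
Key duplication $4.58: taxable services → 8.5% → $0.39
Tax on taxable services = $0.57 + $2.11 + $0.39 = $3.07

$3.07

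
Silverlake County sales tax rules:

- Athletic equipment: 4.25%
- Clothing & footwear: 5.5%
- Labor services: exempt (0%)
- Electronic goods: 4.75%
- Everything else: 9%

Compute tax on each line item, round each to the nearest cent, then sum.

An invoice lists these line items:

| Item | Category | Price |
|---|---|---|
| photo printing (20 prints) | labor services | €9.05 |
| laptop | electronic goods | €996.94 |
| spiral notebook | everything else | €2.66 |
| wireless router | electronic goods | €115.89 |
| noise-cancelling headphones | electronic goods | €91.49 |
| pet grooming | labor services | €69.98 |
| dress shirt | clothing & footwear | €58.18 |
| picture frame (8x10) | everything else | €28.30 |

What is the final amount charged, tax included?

€1435.68

Photo printing (20 prints) €9.05: labor services → 0% → €0.00
Laptop €996.94: electronic goods → 4.75% → €47.35
Spiral notebook €2.66: everything else → 9% → €0.24
Wireless router €115.89: electronic goods → 4.75% → €5.50
Noise-cancelling headphones €91.49: electronic goods → 4.75% → €4.35
Pet grooming €69.98: labor services → 0% → €0.00
Dress shirt €58.18: clothing & footwear → 5.5% → €3.20
Picture frame (8x10) €28.30: everything else → 9% → €2.55
Subtotal = €1372.49; tax = €63.19; total due = €1435.68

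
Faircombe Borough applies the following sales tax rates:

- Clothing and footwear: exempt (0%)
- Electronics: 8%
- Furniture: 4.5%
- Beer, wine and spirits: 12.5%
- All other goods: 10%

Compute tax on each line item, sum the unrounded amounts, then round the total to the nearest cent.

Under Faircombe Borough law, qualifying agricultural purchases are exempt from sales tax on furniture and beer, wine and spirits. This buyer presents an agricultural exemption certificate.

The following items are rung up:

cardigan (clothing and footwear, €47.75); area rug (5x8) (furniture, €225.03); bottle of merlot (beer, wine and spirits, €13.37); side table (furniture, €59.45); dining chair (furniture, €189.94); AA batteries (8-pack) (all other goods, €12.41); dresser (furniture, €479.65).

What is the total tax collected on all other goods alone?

AA batteries (8-pack) €12.41: all other goods → 10% → €1.241
Tax on all other goods: unrounded sum = €1.241 → €1.24

€1.24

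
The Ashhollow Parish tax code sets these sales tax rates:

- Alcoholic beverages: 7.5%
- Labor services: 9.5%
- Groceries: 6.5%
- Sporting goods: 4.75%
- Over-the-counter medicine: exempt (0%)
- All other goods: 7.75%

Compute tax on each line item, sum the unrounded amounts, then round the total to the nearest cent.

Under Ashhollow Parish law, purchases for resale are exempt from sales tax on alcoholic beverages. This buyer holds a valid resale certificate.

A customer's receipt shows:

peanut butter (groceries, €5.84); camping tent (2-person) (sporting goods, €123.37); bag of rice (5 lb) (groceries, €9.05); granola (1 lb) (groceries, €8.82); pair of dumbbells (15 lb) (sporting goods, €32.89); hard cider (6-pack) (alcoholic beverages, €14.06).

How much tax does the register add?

€8.96

Peanut butter €5.84: groceries → 6.5% → €0.3796
Camping tent (2-person) €123.37: sporting goods → 4.75% → €5.860075
Bag of rice (5 lb) €9.05: groceries → 6.5% → €0.58825
Granola (1 lb) €8.82: groceries → 6.5% → €0.5733
Pair of dumbbells (15 lb) €32.89: sporting goods → 4.75% → €1.562275
Hard cider (6-pack) €14.06: alcoholic beverages, buyer-exempt → 0% → €0.00
Unrounded tax sum = €8.9635 → €8.96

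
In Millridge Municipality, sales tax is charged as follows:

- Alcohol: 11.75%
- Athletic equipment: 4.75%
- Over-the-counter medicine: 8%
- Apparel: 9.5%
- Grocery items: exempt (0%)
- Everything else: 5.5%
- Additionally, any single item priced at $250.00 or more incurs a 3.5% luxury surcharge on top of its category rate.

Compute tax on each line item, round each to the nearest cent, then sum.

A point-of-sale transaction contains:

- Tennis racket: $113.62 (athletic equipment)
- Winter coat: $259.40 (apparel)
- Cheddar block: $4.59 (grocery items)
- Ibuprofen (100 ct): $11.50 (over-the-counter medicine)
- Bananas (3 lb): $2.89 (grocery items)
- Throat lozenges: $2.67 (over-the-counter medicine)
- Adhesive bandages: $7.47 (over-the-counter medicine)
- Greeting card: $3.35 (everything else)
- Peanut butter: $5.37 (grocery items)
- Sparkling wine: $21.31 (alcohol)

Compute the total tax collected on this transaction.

Tennis racket $113.62: athletic equipment → 4.75% → $5.40
Winter coat $259.40: apparel → 9.5% + 3.5% surcharge = 13% → $33.72
Cheddar block $4.59: grocery items → 0% → $0.00
Ibuprofen (100 ct) $11.50: over-the-counter medicine → 8% → $0.92
Bananas (3 lb) $2.89: grocery items → 0% → $0.00
Throat lozenges $2.67: over-the-counter medicine → 8% → $0.21
Adhesive bandages $7.47: over-the-counter medicine → 8% → $0.60
Greeting card $3.35: everything else → 5.5% → $0.18
Peanut butter $5.37: grocery items → 0% → $0.00
Sparkling wine $21.31: alcohol → 11.75% → $2.50
Total tax = $5.40 + $33.72 + $0.92 + $0.21 + $0.60 + $0.18 + $2.50 = $43.53

$43.53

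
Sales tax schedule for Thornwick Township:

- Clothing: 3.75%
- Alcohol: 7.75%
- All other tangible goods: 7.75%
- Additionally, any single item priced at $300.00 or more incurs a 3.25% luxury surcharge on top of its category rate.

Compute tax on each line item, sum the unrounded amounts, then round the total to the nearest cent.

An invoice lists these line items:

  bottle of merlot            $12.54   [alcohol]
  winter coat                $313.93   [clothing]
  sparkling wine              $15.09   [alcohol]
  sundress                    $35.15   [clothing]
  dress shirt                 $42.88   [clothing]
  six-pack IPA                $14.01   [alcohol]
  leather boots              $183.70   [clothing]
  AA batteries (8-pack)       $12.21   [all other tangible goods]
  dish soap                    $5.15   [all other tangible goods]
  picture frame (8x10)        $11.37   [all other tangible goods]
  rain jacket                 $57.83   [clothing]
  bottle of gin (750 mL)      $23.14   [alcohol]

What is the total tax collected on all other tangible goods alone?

AA batteries (8-pack) $12.21: all other tangible goods → 7.75% → $0.946275
Dish soap $5.15: all other tangible goods → 7.75% → $0.399125
Picture frame (8x10) $11.37: all other tangible goods → 7.75% → $0.881175
Tax on all other tangible goods: unrounded sum = $2.226575 → $2.23

$2.23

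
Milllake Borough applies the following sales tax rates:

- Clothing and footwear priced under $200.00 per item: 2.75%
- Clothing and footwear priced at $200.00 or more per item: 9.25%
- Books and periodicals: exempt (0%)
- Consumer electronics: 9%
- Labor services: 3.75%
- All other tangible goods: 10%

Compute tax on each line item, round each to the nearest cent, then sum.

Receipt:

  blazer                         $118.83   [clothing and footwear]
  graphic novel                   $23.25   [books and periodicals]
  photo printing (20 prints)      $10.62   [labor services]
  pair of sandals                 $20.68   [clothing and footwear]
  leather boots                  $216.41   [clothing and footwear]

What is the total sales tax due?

$24.26

Blazer $118.83: clothing and footwear, under $200.00 → 2.75% → $3.27
Graphic novel $23.25: books and periodicals → 0% → $0.00
Photo printing (20 prints) $10.62: labor services → 3.75% → $0.40
Pair of sandals $20.68: clothing and footwear, under $200.00 → 2.75% → $0.57
Leather boots $216.41: clothing and footwear, $200.00 or more → 9.25% → $20.02
Total tax = $3.27 + $0.40 + $0.57 + $20.02 = $24.26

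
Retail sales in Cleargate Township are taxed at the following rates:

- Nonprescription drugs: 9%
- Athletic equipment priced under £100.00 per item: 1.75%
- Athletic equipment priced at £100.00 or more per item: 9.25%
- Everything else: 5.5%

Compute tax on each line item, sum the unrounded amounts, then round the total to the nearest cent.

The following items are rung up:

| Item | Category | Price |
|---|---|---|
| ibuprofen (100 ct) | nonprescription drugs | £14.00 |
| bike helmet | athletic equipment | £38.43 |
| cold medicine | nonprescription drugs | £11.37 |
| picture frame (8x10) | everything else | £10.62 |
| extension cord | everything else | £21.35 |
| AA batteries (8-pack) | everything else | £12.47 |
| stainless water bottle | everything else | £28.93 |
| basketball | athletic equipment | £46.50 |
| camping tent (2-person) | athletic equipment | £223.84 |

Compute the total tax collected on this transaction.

£28.51

Ibuprofen (100 ct) £14.00: nonprescription drugs → 9% → £1.26
Bike helmet £38.43: athletic equipment, under £100.00 → 1.75% → £0.672525
Cold medicine £11.37: nonprescription drugs → 9% → £1.0233
Picture frame (8x10) £10.62: everything else → 5.5% → £0.5841
Extension cord £21.35: everything else → 5.5% → £1.17425
AA batteries (8-pack) £12.47: everything else → 5.5% → £0.68585
Stainless water bottle £28.93: everything else → 5.5% → £1.59115
Basketball £46.50: athletic equipment, under £100.00 → 1.75% → £0.81375
Camping tent (2-person) £223.84: athletic equipment, £100.00 or more → 9.25% → £20.7052
Unrounded tax sum = £28.510125 → £28.51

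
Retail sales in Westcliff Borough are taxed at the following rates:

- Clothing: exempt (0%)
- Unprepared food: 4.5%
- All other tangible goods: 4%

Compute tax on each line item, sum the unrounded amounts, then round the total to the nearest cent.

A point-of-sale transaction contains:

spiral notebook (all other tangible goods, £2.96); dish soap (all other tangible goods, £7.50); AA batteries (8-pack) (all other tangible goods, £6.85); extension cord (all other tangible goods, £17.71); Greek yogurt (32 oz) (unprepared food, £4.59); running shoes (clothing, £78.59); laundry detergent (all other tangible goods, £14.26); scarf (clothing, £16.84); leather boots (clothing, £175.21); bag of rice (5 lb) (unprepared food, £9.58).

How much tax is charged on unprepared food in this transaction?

Greek yogurt (32 oz) £4.59: unprepared food → 4.5% → £0.20655
Bag of rice (5 lb) £9.58: unprepared food → 4.5% → £0.4311
Tax on unprepared food: unrounded sum = £0.63765 → £0.64

£0.64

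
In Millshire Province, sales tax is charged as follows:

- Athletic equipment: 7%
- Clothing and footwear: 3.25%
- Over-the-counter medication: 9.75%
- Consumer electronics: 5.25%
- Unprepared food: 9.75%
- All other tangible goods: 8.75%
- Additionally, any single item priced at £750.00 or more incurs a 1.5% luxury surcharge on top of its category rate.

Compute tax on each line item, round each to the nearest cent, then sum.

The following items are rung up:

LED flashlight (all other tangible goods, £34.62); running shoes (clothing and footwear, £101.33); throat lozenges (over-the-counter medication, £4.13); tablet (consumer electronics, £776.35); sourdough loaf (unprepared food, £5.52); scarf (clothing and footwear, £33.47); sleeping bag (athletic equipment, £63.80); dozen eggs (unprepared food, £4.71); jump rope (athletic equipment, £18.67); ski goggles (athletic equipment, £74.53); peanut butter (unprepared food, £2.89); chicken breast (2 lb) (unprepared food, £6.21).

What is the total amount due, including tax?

£1199.33

LED flashlight £34.62: all other tangible goods → 8.75% → £3.03
Running shoes £101.33: clothing and footwear → 3.25% → £3.29
Throat lozenges £4.13: over-the-counter medication → 9.75% → £0.40
Tablet £776.35: consumer electronics → 5.25% + 1.5% surcharge = 6.75% → £52.40
Sourdough loaf £5.52: unprepared food → 9.75% → £0.54
Scarf £33.47: clothing and footwear → 3.25% → £1.09
Sleeping bag £63.80: athletic equipment → 7% → £4.47
Dozen eggs £4.71: unprepared food → 9.75% → £0.46
Jump rope £18.67: athletic equipment → 7% → £1.31
Ski goggles £74.53: athletic equipment → 7% → £5.22
Peanut butter £2.89: unprepared food → 9.75% → £0.28
Chicken breast (2 lb) £6.21: unprepared food → 9.75% → £0.61
Subtotal = £1126.23; tax = £73.10; total due = £1199.33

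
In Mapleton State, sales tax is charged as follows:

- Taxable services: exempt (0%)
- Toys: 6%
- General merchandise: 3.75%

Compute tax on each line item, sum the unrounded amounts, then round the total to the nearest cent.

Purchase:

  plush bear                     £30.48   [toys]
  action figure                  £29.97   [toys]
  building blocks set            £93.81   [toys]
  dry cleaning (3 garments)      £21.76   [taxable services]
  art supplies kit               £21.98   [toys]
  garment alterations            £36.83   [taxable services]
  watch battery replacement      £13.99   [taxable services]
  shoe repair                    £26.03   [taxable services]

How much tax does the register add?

Plush bear £30.48: toys → 6% → £1.8288
Action figure £29.97: toys → 6% → £1.7982
Building blocks set £93.81: toys → 6% → £5.6286
Dry cleaning (3 garments) £21.76: taxable services → 0% → £0.00
Art supplies kit £21.98: toys → 6% → £1.3188
Garment alterations £36.83: taxable services → 0% → £0.00
Watch battery replacement £13.99: taxable services → 0% → £0.00
Shoe repair £26.03: taxable services → 0% → £0.00
Unrounded tax sum = £10.5744 → £10.57

£10.57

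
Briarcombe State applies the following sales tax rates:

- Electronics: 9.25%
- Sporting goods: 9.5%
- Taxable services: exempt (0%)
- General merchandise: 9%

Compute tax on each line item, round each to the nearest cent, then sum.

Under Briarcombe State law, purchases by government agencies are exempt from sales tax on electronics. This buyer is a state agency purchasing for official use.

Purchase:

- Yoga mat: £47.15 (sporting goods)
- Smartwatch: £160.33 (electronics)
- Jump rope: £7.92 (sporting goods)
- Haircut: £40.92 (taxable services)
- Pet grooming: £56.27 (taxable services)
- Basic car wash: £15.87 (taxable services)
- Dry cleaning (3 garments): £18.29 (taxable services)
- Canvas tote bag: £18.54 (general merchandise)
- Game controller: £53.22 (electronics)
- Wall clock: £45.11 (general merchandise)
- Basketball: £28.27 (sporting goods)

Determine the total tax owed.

Yoga mat £47.15: sporting goods → 9.5% → £4.48
Smartwatch £160.33: electronics, buyer-exempt → 0% → £0.00
Jump rope £7.92: sporting goods → 9.5% → £0.75
Haircut £40.92: taxable services → 0% → £0.00
Pet grooming £56.27: taxable services → 0% → £0.00
Basic car wash £15.87: taxable services → 0% → £0.00
Dry cleaning (3 garments) £18.29: taxable services → 0% → £0.00
Canvas tote bag £18.54: general merchandise → 9% → £1.67
Game controller £53.22: electronics, buyer-exempt → 0% → £0.00
Wall clock £45.11: general merchandise → 9% → £4.06
Basketball £28.27: sporting goods → 9.5% → £2.69
Total tax = £4.48 + £0.75 + £1.67 + £4.06 + £2.69 = £13.65

£13.65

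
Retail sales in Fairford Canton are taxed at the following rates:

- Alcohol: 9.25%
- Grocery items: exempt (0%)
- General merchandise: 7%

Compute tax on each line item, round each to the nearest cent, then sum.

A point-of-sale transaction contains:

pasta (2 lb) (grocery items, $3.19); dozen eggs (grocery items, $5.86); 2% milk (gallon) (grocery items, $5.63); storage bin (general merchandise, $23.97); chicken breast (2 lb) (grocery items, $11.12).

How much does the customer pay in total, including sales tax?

$51.45

Pasta (2 lb) $3.19: grocery items → 0% → $0.00
Dozen eggs $5.86: grocery items → 0% → $0.00
2% milk (gallon) $5.63: grocery items → 0% → $0.00
Storage bin $23.97: general merchandise → 7% → $1.68
Chicken breast (2 lb) $11.12: grocery items → 0% → $0.00
Subtotal = $49.77; tax = $1.68; total due = $51.45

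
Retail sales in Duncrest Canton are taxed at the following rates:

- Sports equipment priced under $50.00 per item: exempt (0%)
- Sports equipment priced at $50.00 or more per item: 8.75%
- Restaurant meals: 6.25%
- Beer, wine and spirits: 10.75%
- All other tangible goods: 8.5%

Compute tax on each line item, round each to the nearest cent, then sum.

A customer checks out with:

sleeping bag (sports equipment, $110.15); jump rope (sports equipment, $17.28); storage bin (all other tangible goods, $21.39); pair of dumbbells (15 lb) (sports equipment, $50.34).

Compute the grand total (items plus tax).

Sleeping bag $110.15: sports equipment, $50.00 or more → 8.75% → $9.64
Jump rope $17.28: sports equipment, under $50.00 → 0% → $0.00
Storage bin $21.39: all other tangible goods → 8.5% → $1.82
Pair of dumbbells (15 lb) $50.34: sports equipment, $50.00 or more → 8.75% → $4.40
Subtotal = $199.16; tax = $15.86; total due = $215.02

$215.02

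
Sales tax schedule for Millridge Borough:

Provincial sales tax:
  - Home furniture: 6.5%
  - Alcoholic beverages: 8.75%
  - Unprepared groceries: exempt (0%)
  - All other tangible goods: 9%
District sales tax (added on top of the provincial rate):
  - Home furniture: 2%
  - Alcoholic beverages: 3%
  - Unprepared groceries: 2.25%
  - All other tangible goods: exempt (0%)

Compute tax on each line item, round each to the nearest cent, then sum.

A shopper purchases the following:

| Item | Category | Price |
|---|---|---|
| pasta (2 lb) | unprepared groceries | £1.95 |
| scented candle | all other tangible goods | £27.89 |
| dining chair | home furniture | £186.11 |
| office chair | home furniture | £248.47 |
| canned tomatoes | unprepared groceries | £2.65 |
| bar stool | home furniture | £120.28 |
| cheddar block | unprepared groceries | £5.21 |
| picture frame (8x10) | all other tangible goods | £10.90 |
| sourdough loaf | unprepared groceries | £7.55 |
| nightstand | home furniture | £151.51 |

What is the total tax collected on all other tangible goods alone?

£3.49

Scented candle £27.89: all other tangible goods → 9% + 0% district = 9% → £2.51
Picture frame (8x10) £10.90: all other tangible goods → 9% + 0% district = 9% → £0.98
Tax on all other tangible goods = £2.51 + £0.98 = £3.49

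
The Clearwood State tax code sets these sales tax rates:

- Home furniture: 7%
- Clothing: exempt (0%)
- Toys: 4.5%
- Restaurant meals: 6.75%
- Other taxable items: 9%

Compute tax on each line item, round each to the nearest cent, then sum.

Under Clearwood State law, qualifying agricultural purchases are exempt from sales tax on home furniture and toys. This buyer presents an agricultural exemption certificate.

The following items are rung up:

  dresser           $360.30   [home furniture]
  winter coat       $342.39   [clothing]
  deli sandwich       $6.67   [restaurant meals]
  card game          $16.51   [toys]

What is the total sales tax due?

Dresser $360.30: home furniture, buyer-exempt → 0% → $0.00
Winter coat $342.39: clothing → 0% → $0.00
Deli sandwich $6.67: restaurant meals → 6.75% → $0.45
Card game $16.51: toys, buyer-exempt → 0% → $0.00
Total tax = $0.45

$0.45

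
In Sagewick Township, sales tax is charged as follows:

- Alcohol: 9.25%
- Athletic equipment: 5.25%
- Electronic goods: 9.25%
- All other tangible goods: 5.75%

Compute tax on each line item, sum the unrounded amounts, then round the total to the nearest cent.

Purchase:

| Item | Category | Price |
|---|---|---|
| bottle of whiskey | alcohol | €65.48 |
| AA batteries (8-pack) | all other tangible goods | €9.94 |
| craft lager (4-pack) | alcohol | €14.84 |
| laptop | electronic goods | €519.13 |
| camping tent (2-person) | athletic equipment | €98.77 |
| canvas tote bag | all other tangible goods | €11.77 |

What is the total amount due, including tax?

€781.81

Bottle of whiskey €65.48: alcohol → 9.25% → €6.0569
AA batteries (8-pack) €9.94: all other tangible goods → 5.75% → €0.57155
Craft lager (4-pack) €14.84: alcohol → 9.25% → €1.3727
Laptop €519.13: electronic goods → 9.25% → €48.019525
Camping tent (2-person) €98.77: athletic equipment → 5.25% → €5.185425
Canvas tote bag €11.77: all other tangible goods → 5.75% → €0.676775
Subtotal = €719.93; unrounded tax = €61.882875 → €61.88; total due = €781.81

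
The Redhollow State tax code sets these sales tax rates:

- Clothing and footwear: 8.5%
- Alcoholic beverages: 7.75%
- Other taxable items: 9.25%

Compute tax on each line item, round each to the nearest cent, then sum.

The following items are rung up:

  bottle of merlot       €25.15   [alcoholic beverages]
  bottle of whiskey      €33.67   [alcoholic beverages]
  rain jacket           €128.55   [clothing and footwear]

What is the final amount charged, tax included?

Bottle of merlot €25.15: alcoholic beverages → 7.75% → €1.95
Bottle of whiskey €33.67: alcoholic beverages → 7.75% → €2.61
Rain jacket €128.55: clothing and footwear → 8.5% → €10.93
Subtotal = €187.37; tax = €15.49; total due = €202.86

€202.86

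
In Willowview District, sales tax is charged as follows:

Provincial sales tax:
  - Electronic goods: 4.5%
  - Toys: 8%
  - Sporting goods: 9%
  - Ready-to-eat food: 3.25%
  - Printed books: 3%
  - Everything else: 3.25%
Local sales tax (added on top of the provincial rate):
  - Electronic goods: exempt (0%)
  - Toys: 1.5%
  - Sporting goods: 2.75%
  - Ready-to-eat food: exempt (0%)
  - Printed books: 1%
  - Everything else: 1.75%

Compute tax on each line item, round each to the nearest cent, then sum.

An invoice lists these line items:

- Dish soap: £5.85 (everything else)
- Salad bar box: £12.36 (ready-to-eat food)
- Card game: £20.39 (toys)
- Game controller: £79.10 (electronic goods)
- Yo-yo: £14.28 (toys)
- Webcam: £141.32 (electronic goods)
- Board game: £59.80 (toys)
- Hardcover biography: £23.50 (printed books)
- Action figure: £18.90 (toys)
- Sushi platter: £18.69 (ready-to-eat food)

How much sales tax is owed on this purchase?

£22.94

Dish soap £5.85: everything else → 3.25% + 1.75% local = 5% → £0.29
Salad bar box £12.36: ready-to-eat food → 3.25% + 0% local = 3.25% → £0.40
Card game £20.39: toys → 8% + 1.5% local = 9.5% → £1.94
Game controller £79.10: electronic goods → 4.5% + 0% local = 4.5% → £3.56
Yo-yo £14.28: toys → 8% + 1.5% local = 9.5% → £1.36
Webcam £141.32: electronic goods → 4.5% + 0% local = 4.5% → £6.36
Board game £59.80: toys → 8% + 1.5% local = 9.5% → £5.68
Hardcover biography £23.50: printed books → 3% + 1% local = 4% → £0.94
Action figure £18.90: toys → 8% + 1.5% local = 9.5% → £1.80
Sushi platter £18.69: ready-to-eat food → 3.25% + 0% local = 3.25% → £0.61
Total tax = £0.29 + £0.40 + £1.94 + £3.56 + £1.36 + £6.36 + £5.68 + £0.94 + £1.80 + £0.61 = £22.94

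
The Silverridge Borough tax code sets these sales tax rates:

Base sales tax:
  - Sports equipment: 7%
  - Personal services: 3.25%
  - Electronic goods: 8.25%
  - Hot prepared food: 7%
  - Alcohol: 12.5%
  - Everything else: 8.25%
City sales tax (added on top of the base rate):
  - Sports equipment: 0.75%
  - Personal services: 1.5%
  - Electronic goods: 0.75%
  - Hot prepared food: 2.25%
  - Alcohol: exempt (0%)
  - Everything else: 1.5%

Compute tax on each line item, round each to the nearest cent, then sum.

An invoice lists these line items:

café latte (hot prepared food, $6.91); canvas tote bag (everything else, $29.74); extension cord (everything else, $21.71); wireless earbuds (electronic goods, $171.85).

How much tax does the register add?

$21.13

Café latte $6.91: hot prepared food → 7% + 2.25% city = 9.25% → $0.64
Canvas tote bag $29.74: everything else → 8.25% + 1.5% city = 9.75% → $2.90
Extension cord $21.71: everything else → 8.25% + 1.5% city = 9.75% → $2.12
Wireless earbuds $171.85: electronic goods → 8.25% + 0.75% city = 9% → $15.47
Total tax = $0.64 + $2.90 + $2.12 + $15.47 = $21.13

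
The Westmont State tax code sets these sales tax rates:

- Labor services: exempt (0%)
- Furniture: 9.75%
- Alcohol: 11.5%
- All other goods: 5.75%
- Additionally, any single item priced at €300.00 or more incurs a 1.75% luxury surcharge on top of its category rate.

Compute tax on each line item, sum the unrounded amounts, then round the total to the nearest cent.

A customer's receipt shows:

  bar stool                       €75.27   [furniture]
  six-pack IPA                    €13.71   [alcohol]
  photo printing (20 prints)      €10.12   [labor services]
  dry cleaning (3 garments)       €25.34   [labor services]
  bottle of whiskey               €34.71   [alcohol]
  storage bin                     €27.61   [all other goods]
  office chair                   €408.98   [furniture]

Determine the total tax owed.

Bar stool €75.27: furniture → 9.75% → €7.338825
Six-pack IPA €13.71: alcohol → 11.5% → €1.57665
Photo printing (20 prints) €10.12: labor services → 0% → €0.00
Dry cleaning (3 garments) €25.34: labor services → 0% → €0.00
Bottle of whiskey €34.71: alcohol → 11.5% → €3.99165
Storage bin €27.61: all other goods → 5.75% → €1.587575
Office chair €408.98: furniture → 9.75% + 1.75% surcharge = 11.5% → €47.0327
Unrounded tax sum = €61.5274 → €61.53

€61.53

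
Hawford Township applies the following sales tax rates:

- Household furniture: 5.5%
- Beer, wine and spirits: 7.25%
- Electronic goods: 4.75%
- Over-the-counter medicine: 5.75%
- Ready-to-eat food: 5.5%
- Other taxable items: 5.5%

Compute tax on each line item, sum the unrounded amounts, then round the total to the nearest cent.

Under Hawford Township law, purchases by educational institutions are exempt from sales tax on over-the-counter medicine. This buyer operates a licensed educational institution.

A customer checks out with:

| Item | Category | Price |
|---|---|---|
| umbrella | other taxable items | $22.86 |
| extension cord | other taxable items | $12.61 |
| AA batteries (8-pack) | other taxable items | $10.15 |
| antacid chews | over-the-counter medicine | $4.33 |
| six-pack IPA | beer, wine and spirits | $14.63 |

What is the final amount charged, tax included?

Umbrella $22.86: other taxable items → 5.5% → $1.2573
Extension cord $12.61: other taxable items → 5.5% → $0.69355
AA batteries (8-pack) $10.15: other taxable items → 5.5% → $0.55825
Antacid chews $4.33: over-the-counter medicine, buyer-exempt → 0% → $0.00
Six-pack IPA $14.63: beer, wine and spirits → 7.25% → $1.060675
Subtotal = $64.58; unrounded tax = $3.569775 → $3.57; total due = $68.15

$68.15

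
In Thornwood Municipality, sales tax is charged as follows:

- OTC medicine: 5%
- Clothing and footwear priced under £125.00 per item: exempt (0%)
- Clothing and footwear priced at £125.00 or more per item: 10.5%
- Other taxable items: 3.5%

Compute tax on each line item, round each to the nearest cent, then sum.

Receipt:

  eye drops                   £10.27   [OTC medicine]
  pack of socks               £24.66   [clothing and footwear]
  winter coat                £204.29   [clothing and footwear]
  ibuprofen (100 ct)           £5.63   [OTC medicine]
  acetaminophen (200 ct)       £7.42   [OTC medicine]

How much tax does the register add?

£22.61

Eye drops £10.27: OTC medicine → 5% → £0.51
Pack of socks £24.66: clothing and footwear, under £125.00 → 0% → £0.00
Winter coat £204.29: clothing and footwear, £125.00 or more → 10.5% → £21.45
Ibuprofen (100 ct) £5.63: OTC medicine → 5% → £0.28
Acetaminophen (200 ct) £7.42: OTC medicine → 5% → £0.37
Total tax = £0.51 + £21.45 + £0.28 + £0.37 = £22.61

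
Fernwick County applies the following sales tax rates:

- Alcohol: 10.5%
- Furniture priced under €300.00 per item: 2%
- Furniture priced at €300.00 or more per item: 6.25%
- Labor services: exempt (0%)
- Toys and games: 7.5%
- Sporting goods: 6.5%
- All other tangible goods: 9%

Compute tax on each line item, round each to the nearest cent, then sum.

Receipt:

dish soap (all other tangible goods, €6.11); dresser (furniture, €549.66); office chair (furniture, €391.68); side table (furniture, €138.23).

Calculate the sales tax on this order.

Dish soap €6.11: all other tangible goods → 9% → €0.55
Dresser €549.66: furniture, €300.00 or more → 6.25% → €34.35
Office chair €391.68: furniture, €300.00 or more → 6.25% → €24.48
Side table €138.23: furniture, under €300.00 → 2% → €2.76
Total tax = €0.55 + €34.35 + €24.48 + €2.76 = €62.14

€62.14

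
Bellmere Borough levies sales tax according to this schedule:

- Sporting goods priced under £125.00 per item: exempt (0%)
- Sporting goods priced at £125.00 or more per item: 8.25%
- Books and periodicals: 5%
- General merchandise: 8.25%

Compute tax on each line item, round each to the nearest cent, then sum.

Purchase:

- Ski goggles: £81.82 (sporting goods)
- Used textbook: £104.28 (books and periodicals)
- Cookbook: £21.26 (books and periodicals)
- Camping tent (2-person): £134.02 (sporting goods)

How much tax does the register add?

Ski goggles £81.82: sporting goods, under £125.00 → 0% → £0.00
Used textbook £104.28: books and periodicals → 5% → £5.21
Cookbook £21.26: books and periodicals → 5% → £1.06
Camping tent (2-person) £134.02: sporting goods, £125.00 or more → 8.25% → £11.06
Total tax = £5.21 + £1.06 + £11.06 = £17.33

£17.33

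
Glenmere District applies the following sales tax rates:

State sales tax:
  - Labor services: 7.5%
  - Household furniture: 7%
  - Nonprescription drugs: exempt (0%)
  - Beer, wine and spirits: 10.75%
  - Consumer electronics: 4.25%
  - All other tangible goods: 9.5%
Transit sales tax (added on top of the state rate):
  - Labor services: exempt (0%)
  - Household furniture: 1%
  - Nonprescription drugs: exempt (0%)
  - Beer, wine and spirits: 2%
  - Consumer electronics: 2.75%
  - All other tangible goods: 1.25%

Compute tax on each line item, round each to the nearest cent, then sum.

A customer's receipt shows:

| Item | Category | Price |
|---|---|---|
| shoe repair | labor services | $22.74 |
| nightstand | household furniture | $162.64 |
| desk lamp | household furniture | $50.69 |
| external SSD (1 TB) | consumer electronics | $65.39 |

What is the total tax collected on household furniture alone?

$17.07

Nightstand $162.64: household furniture → 7% + 1% transit = 8% → $13.01
Desk lamp $50.69: household furniture → 7% + 1% transit = 8% → $4.06
Tax on household furniture = $13.01 + $4.06 = $17.07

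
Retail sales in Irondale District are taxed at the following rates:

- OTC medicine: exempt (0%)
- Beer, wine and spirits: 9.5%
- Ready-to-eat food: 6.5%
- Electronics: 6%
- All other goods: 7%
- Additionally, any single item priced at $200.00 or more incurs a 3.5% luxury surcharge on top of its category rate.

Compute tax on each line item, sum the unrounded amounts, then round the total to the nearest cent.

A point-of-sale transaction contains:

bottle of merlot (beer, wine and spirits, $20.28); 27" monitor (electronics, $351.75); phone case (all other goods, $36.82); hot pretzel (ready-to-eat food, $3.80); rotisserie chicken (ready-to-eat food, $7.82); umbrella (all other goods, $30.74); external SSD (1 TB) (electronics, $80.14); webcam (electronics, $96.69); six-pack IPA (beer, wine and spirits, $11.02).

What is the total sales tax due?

Bottle of merlot $20.28: beer, wine and spirits → 9.5% → $1.9266
27" monitor $351.75: electronics → 6% + 3.5% surcharge = 9.5% → $33.41625
Phone case $36.82: all other goods → 7% → $2.5774
Hot pretzel $3.80: ready-to-eat food → 6.5% → $0.247
Rotisserie chicken $7.82: ready-to-eat food → 6.5% → $0.5083
Umbrella $30.74: all other goods → 7% → $2.1518
External SSD (1 TB) $80.14: electronics → 6% → $4.8084
Webcam $96.69: electronics → 6% → $5.8014
Six-pack IPA $11.02: beer, wine and spirits → 9.5% → $1.0469
Unrounded tax sum = $52.48405 → $52.48

$52.48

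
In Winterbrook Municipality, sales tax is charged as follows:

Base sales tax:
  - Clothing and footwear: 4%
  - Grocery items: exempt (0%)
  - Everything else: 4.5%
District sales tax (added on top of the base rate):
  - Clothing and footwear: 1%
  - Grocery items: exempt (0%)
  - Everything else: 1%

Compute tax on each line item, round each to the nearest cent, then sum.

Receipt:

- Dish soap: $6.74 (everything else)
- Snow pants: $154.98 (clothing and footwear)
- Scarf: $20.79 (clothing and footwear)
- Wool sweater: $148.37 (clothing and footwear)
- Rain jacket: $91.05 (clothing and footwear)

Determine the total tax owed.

$21.13

Dish soap $6.74: everything else → 4.5% + 1% district = 5.5% → $0.37
Snow pants $154.98: clothing and footwear → 4% + 1% district = 5% → $7.75
Scarf $20.79: clothing and footwear → 4% + 1% district = 5% → $1.04
Wool sweater $148.37: clothing and footwear → 4% + 1% district = 5% → $7.42
Rain jacket $91.05: clothing and footwear → 4% + 1% district = 5% → $4.55
Total tax = $0.37 + $7.75 + $1.04 + $7.42 + $4.55 = $21.13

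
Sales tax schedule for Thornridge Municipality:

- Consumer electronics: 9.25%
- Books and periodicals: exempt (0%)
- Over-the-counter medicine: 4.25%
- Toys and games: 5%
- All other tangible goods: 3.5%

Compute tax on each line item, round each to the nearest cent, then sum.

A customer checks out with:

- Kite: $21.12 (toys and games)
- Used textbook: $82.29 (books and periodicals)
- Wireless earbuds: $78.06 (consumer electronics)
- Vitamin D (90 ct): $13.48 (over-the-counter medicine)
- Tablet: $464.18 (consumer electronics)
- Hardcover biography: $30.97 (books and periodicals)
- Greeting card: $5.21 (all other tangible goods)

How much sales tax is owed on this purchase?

Kite $21.12: toys and games → 5% → $1.06
Used textbook $82.29: books and periodicals → 0% → $0.00
Wireless earbuds $78.06: consumer electronics → 9.25% → $7.22
Vitamin D (90 ct) $13.48: over-the-counter medicine → 4.25% → $0.57
Tablet $464.18: consumer electronics → 9.25% → $42.94
Hardcover biography $30.97: books and periodicals → 0% → $0.00
Greeting card $5.21: all other tangible goods → 3.5% → $0.18
Total tax = $1.06 + $7.22 + $0.57 + $42.94 + $0.18 = $51.97

$51.97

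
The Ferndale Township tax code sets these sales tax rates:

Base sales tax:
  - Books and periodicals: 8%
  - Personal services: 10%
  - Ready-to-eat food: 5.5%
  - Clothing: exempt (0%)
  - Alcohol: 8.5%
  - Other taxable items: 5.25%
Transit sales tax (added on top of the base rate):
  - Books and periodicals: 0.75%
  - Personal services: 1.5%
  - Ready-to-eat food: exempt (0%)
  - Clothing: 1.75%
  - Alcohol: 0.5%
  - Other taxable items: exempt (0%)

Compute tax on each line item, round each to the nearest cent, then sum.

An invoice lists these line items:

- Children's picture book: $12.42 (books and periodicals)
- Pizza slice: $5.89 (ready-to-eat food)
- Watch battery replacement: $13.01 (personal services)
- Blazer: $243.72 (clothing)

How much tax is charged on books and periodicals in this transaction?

Children's picture book $12.42: books and periodicals → 8% + 0.75% transit = 8.75% → $1.09
Tax on books and periodicals = $1.09

$1.09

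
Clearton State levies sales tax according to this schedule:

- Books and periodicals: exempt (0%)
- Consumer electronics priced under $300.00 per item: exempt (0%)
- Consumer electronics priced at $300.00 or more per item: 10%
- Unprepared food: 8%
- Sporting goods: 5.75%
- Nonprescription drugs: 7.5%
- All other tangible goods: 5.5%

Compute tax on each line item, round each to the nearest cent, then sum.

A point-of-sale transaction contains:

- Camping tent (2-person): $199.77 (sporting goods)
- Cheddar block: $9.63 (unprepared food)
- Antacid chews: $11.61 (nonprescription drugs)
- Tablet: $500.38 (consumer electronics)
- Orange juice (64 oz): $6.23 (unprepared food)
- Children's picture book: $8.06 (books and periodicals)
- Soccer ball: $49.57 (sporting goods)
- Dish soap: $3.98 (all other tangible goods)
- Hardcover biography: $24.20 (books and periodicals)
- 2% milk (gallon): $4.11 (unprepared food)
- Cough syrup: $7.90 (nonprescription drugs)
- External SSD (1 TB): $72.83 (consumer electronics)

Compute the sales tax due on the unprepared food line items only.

$1.60

Cheddar block $9.63: unprepared food → 8% → $0.77
Orange juice (64 oz) $6.23: unprepared food → 8% → $0.50
2% milk (gallon) $4.11: unprepared food → 8% → $0.33
Tax on unprepared food = $0.77 + $0.50 + $0.33 = $1.60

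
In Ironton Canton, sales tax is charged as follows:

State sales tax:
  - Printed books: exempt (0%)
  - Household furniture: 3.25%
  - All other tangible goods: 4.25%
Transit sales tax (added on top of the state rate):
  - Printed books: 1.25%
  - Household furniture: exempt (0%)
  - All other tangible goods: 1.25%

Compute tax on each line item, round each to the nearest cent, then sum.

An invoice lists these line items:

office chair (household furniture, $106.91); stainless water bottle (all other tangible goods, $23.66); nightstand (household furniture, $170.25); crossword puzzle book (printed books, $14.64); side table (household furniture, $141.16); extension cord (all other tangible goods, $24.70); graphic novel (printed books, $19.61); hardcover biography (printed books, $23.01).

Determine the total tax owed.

$16.97

Office chair $106.91: household furniture → 3.25% + 0% transit = 3.25% → $3.47
Stainless water bottle $23.66: all other tangible goods → 4.25% + 1.25% transit = 5.5% → $1.30
Nightstand $170.25: household furniture → 3.25% + 0% transit = 3.25% → $5.53
Crossword puzzle book $14.64: printed books → 0% + 1.25% transit = 1.25% → $0.18
Side table $141.16: household furniture → 3.25% + 0% transit = 3.25% → $4.59
Extension cord $24.70: all other tangible goods → 4.25% + 1.25% transit = 5.5% → $1.36
Graphic novel $19.61: printed books → 0% + 1.25% transit = 1.25% → $0.25
Hardcover biography $23.01: printed books → 0% + 1.25% transit = 1.25% → $0.29
Total tax = $3.47 + $1.30 + $5.53 + $0.18 + $4.59 + $1.36 + $0.25 + $0.29 = $16.97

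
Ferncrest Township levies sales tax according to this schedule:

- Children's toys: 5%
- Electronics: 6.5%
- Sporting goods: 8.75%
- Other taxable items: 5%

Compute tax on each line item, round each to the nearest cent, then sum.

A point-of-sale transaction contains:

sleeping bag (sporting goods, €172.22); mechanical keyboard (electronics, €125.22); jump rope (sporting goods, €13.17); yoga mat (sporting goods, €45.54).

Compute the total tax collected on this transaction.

Sleeping bag €172.22: sporting goods → 8.75% → €15.07
Mechanical keyboard €125.22: electronics → 6.5% → €8.14
Jump rope €13.17: sporting goods → 8.75% → €1.15
Yoga mat €45.54: sporting goods → 8.75% → €3.98
Total tax = €15.07 + €8.14 + €1.15 + €3.98 = €28.34

€28.34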